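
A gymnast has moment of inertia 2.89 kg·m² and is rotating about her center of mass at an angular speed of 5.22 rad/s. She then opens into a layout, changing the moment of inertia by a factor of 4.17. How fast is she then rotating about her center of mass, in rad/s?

Angular momentum about the spin axis is conserved since the torque about it is zero.
I₂ = 4.17 × 2.89 = 12.05 kg·m².
ω₂ = I₁ω₁ / I₂ = (2.890)(5.22 rad/s) / (12.05) = 1.252 rad/s.

ω₂ ≈ 1.25 rad/s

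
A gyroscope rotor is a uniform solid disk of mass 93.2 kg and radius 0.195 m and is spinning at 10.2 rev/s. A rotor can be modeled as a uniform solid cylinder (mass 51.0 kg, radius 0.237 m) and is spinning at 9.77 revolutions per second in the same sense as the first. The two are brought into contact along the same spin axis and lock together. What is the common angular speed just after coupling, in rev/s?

|ω_f| ≈ 10.0 rev/s

No external torque acts about the common axis, so total angular momentum is conserved.
Moments of inertia: I_A = ½(93.2)(0.195)² = 1.772 kg·m²; I_B = ½(51.0)(0.237)² = 1.432 kg·m².
Taking A's sense as positive: L = (1.772)(10.2) + (1.432)(9.77) = 32.07 kg·m²·rev/s.
Combined I = 1.772 + 1.432 = 3.204 kg·m².
ω_f = L / I = 32.07 / 3.204 = 10.01 rev/s.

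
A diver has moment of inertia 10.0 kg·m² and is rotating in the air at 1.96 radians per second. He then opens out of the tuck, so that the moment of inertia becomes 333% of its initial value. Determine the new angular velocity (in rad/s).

ω₂ ≈ 0.589 rad/s

No external torque acts about the spin axis, so angular momentum is conserved.
I₂ = 3.33 × 10.0 = 33.30 kg·m².
ω₂ = I₁ω₁ / I₂ = (10.00)(1.96 rad/s) / (33.30) = 0.5886 rad/s.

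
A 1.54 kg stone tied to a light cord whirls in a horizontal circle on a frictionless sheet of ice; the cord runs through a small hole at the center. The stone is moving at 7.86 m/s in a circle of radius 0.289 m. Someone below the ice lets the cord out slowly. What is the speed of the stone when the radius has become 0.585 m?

The only horizontal force on the mass is along the cord (radial), so it exerts no torque about the hole and angular momentum m v r is conserved.
v₂ = v₁ r₁ / r₂ = (7.86)(0.289) / (0.585) = 3.883 m/s.

v₂ ≈ 3.88 m/s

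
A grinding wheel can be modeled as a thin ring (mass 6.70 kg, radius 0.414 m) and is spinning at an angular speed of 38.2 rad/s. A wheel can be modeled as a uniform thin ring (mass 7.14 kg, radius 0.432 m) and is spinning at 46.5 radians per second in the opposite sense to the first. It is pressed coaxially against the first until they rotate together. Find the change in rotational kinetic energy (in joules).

ΔKE ≈ -2210 J

No external torque acts about the common axis, so total angular momentum is conserved.
Moments of inertia: I_A = (6.70)(0.414)² = 1.148 kg·m²; I_B = (7.14)(0.432)² = 1.332 kg·m².
Taking A's sense as positive: L = (1.148)(38.2) − (1.332)(46.5) = -18.09 kg·m²·rad/s.
Combined I = 1.148 + 1.332 = 2.481 kg·m².
ω_f = L / I = -18.09 / 2.481 = -7.293 rad/s.
KE_i = ½ΣIω² = 2278 J; KE_f = ½(2.481)(7.293)² = 65.98 J.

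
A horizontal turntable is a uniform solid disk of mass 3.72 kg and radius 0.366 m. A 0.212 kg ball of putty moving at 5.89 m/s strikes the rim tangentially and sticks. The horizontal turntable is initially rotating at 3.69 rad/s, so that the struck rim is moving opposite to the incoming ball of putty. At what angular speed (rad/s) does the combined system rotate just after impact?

About the axle the impulsive forces during the collision are internal, so angular momentum about that axis is conserved.
I_p = ½(3.72)(0.366)² = 0.2492 kg·m². Taking the sense of the ball of putty's angular momentum as positive, L_{ball} = m v R = (0.212)(5.89)(0.366) = 0.4570 kg·m²/s.
L_i = −I_p ω_p + m v R = −(0.2492)(3.69) + 0.4570 = -0.4624 kg·m²/s.
After sticking, I_f = I_p + m R² = 0.2492 + (0.212)(0.366)² = 0.2776 kg·m².
ω_f = L_i / I_f = -0.4624 / 0.2776 = -1.666 rad/s.

|ω_f| ≈ 1.67 rad/s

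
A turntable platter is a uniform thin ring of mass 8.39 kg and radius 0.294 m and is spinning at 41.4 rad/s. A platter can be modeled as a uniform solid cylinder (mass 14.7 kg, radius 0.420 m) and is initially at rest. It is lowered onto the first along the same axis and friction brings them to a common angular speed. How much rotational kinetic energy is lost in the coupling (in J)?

The coupling torques are internal; angular momentum about the shared axis is conserved.
Moments of inertia: I_A = (8.39)(0.294)² = 0.7252 kg·m²; I_B = ½(14.7)(0.420)² = 1.297 kg·m².
Taking A's sense as positive: L = (0.7252)(41.4) = 30.02 kg·m²·rad/s.
Combined I = 0.7252 + 1.297 = 2.022 kg·m².
ω_f = L / I = 30.02 / 2.022 = 14.85 rad/s.
KE_i = ½ΣIω² = 621.5 J; KE_f = ½(2.022)(14.85)² = 222.9 J.

ΔKE lost ≈ 399 J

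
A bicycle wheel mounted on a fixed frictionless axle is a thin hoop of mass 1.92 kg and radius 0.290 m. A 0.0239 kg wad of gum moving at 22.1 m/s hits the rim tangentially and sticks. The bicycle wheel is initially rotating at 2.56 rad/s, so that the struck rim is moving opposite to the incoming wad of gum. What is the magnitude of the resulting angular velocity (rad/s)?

The axle reaction passes through the axle and exerts no torque about it; angular momentum about the axle is conserved through the impact.
I_p = (1.92)(0.290)² = 0.1615 kg·m². Taking the sense of the wad of gum's angular momentum as positive, L_{wad} = m v R = (0.0239)(22.1)(0.290) = 0.1532 kg·m²/s.
L_i = −I_p ω_p + m v R = −(0.1615)(2.56) + 0.1532 = -0.2602 kg·m²/s.
After sticking, I_f = I_p + m R² = 0.1615 + (0.0239)(0.290)² = 0.1635 kg·m².
ω_f = L_i / I_f = -0.2602 / 0.1635 = -1.592 rad/s.

|ω_f| ≈ 1.59 rad/s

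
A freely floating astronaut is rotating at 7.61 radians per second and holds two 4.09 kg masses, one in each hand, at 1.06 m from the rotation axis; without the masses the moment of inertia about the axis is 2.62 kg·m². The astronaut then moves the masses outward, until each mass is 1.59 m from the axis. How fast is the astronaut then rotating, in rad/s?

ω₂ ≈ 3.86 rad/s

With no external torque about the axis, L is conserved: I₁ω₁ = I₂ω₂.
I₁ = 2.62 + 2(4.09)(1.06)² = 11.81 kg·m²; I₂ = 2.62 + 2(4.09)(1.59)² = 23.30 kg·m².
ω₂ = I₁ω₁ / I₂ = (11.81)(7.61 rad/s) / (23.30) = 3.858 rad/s.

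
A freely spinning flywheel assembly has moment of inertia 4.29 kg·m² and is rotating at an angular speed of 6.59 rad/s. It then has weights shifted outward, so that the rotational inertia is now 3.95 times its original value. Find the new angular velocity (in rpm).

ω₂ ≈ 15.9 rpm

With no external torque about the axis, L is conserved: I₁ω₁ = I₂ω₂.
I₂ = 3.95 × 4.29 = 16.95 kg·m².
ω₂ = I₁ω₁ / I₂ = (4.290)(6.59 rad/s) / (16.95) = 1.668 rad/s = 15.93 rpm.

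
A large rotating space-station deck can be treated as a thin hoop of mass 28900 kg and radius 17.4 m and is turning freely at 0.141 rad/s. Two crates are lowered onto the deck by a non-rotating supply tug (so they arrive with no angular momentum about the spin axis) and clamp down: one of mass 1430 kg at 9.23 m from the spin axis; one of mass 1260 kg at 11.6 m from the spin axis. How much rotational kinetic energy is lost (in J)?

energy lost ≈ 2800 J

The added mass arrives with no angular momentum about the spin axis, and any external torque about the spin axis is negligible, so the system's angular momentum is conserved.
I_p = (28900)(17.4)² = 8.750e+06 kg·m².
Added inertia Σmr² = (1430)(9.23)² + (1260)(11.6)² = 2.914e+05 kg·m²; I_f = 8.750e+06 + 2.914e+05 = 9.041e+06 kg·m².
ω_f = I_p ω_i / I_f = (8.750e+06)(0.141) / 9.041e+06 = 0.1365 rad/s.
KE_i = ½(8.750e+06)(0.1410 rad/s)² = 86980 J; KE_f = ½(9.041e+06)(0.1365)² = 84170 J.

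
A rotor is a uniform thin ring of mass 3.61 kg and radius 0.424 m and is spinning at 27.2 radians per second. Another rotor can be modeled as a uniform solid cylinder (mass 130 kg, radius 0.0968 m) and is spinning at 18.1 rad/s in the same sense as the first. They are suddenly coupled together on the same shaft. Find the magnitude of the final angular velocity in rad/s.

|ω_f| ≈ 22.8 rad/s

No external torque acts about the common axis, so total angular momentum is conserved.
Moments of inertia: I_A = (3.61)(0.424)² = 0.6490 kg·m²; I_B = ½(130)(0.0968)² = 0.6091 kg·m².
Taking A's sense as positive: L = (0.6490)(27.2) + (0.6091)(18.1) = 28.68 kg·m²·rad/s.
Combined I = 0.6490 + 0.6091 = 1.258 kg·m².
ω_f = L / I = 28.68 / 1.258 = 22.79 rad/s.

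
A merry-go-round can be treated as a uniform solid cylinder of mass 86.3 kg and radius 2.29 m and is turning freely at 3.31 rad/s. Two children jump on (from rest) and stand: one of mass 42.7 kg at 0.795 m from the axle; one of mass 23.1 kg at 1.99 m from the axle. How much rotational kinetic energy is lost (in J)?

The added mass arrives with no angular momentum about the axle, and any external torque about the axle is negligible, so the system's angular momentum is conserved.
I_p = ½(86.3)(2.29)² = 226.3 kg·m².
Added inertia Σmr² = (42.7)(0.795)² + (23.1)(1.99)² = 118.5 kg·m²; I_f = 226.3 + 118.5 = 344.7 kg·m².
ω_f = I_p ω_i / I_f = (226.3)(3.31) / 344.7 = 2.173 rad/s.
KE_i = ½(226.3)(3.310 rad/s)² = 1240 J; KE_f = ½(344.7)(2.173)² = 813.6 J.

energy lost ≈ 426 J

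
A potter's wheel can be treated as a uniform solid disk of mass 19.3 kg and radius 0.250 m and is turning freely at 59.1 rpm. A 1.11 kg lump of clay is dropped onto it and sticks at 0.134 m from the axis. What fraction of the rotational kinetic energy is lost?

fraction ≈ 0.0320

No external torque acts about the axis; L_before = L_after.
I_p = ½(19.3)(0.250)² = 0.6031 kg·m².
Added inertia Σmr² = (1.11)(0.134)² = 0.01993 kg·m²; I_f = 0.6031 + 0.01993 = 0.6231 kg·m².
ω_f = I_p ω_i / I_f = (0.6031)(59.1) / 0.6231 = 57.21 rpm.
KE_i = ½(0.6031)(6.189 rad/s)² = 11.55 J; KE_f = ½(0.6231)(5.991)² = 11.18 J.
Fraction lost = 0.03199.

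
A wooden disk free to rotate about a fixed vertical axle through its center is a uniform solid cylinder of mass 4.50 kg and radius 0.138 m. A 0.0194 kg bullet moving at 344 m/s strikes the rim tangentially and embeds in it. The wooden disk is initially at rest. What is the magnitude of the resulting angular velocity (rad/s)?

About the axle the impulsive forces during the collision are internal, so angular momentum about that axis is conserved.
I_p = ½(4.50)(0.138)² = 0.04285 kg·m². Taking the sense of the bullet's angular momentum as positive, L_{bullet} = m v R = (0.0194)(344)(0.138) = 0.9210 kg·m²/s.
L_i = 0 + 0.9210 = 0.9210 kg·m²/s.
After sticking, I_f = I_p + m R² = 0.04285 + (0.0194)(0.138)² = 0.04322 kg·m².
ω_f = L_i / I_f = 0.9210 / 0.04322 = 21.31 rad/s.

|ω_f| ≈ 21.3 rad/s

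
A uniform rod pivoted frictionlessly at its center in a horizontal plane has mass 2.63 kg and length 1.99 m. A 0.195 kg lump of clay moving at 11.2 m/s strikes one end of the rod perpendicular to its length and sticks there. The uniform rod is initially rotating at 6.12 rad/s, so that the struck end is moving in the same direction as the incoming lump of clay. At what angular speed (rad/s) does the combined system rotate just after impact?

|ω_f| ≈ 7.05 rad/s

The axle reaction passes through the pivot and exerts no torque about it; angular momentum about the pivot is conserved through the impact.
I_p = (1/12)(2.63)(1.99)² = 0.8679 kg·m². Taking the sense of the lump of clay's angular momentum as positive, L_{lump} = m v R = (0.195)(11.2)(1.99/2) = 2.173 kg·m²/s.
L_i = +I_p ω_p + m v R = +(0.8679)(6.12) + 2.173 = 7.485 kg·m²/s.
After sticking, I_f = I_p + m R² = 0.8679 + (0.195)(1.99/2)² = 1.061 kg·m².
ω_f = L_i / I_f = 7.485 / 1.061 = 7.055 rad/s.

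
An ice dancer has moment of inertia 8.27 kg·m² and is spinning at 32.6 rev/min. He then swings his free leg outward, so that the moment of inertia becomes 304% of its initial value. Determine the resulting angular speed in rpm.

ω₂ ≈ 10.7 rpm

No external torque acts about the spin axis, so angular momentum is conserved.
I₂ = 3.04 × 8.27 = 25.14 kg·m².
ω₂ = I₁ω₁ / I₂ = (8.270)(32.6 rpm) / (25.14) = 10.72 rpm.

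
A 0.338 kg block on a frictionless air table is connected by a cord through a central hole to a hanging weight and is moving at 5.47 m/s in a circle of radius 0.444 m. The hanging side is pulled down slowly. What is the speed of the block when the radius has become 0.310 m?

v₂ ≈ 7.83 m/s

Central (radial) force ⇒ zero torque about the center ⇒ m v r is constant.
v₂ = v₁ r₁ / r₂ = (5.47)(0.444) / (0.310) = 7.834 m/s.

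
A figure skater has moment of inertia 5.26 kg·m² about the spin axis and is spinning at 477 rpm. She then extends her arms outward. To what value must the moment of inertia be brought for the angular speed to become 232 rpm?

Angular momentum about the spin axis is conserved since the torque about it is zero.
I₂ = I₁ω₁ / ω₂ = (5.26)(477) / (232) = 10.81 kg·m².

I₂ ≈ 10.8 kg·m²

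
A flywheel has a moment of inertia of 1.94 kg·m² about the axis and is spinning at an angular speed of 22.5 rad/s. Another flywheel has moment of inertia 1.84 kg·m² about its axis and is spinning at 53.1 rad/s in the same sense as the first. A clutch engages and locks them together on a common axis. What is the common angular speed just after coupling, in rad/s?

The coupling torques are internal; angular momentum about the shared axis is conserved.
Taking A's sense as positive: L = (1.940)(22.5) + (1.840)(53.1) = 141.4 kg·m²·rad/s.
Combined I = 1.940 + 1.840 = 3.780 kg·m².
ω_f = L / I = 141.4 / 3.780 = 37.40 rad/s.

|ω_f| ≈ 37.4 rad/s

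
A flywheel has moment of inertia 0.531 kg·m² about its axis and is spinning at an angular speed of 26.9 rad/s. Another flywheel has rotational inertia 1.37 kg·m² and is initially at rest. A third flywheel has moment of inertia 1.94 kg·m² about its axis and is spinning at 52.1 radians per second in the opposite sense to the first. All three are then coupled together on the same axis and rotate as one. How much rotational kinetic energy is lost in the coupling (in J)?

No external torque acts about the common axis, so total angular momentum is conserved.
Taking A's sense as positive: L = (0.5310)(26.9) − (1.940)(52.1) = -86.79 kg·m²·rad/s.
Combined I = 0.5310 + 1.370 + 1.940 = 3.841 kg·m².
ω_f = L / I = -86.79 / 3.841 = -22.60 rad/s.
KE_i = ½ΣIω² = 2825 J; KE_f = ½(3.841)(22.60)² = 980.5 J.

ΔKE lost ≈ 1840 J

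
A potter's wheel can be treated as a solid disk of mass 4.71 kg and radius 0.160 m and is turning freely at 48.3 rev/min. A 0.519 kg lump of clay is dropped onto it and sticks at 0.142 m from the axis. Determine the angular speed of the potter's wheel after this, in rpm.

No external torque acts about the axis; L_before = L_after.
I_p = ½(4.71)(0.160)² = 0.06029 kg·m².
Added inertia Σmr² = (0.519)(0.142)² = 0.01047 kg·m²; I_f = 0.06029 + 0.01047 = 0.07075 kg·m².
ω_f = I_p ω_i / I_f = (0.06029)(48.3) / 0.07075 = 41.16 rpm.

ω_f ≈ 41.2 rpm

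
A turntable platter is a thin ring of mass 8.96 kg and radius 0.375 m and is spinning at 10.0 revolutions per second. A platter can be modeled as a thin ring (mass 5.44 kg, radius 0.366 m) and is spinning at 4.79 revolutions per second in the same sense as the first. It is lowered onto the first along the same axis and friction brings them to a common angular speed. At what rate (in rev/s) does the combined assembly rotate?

|ω_f| ≈ 8.09 rev/s

No external torque acts about the common axis, so total angular momentum is conserved.
Moments of inertia: I_A = (8.96)(0.375)² = 1.260 kg·m²; I_B = (5.44)(0.366)² = 0.7287 kg·m².
Taking A's sense as positive: L = (1.260)(10.0) + (0.7287)(4.79) = 16.09 kg·m²·rev/s.
Combined I = 1.260 + 0.7287 = 1.989 kg·m².
ω_f = L / I = 16.09 / 1.989 = 8.091 rev/s.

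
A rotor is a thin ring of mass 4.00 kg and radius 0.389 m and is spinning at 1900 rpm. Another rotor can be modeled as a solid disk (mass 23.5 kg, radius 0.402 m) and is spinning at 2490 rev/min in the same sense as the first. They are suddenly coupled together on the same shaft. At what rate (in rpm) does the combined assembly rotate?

No external torque acts about the common axis, so total angular momentum is conserved.
Moments of inertia: I_A = (4.00)(0.389)² = 0.6053 kg·m²; I_B = ½(23.5)(0.402)² = 1.899 kg·m².
Taking A's sense as positive: L = (0.6053)(1900) + (1.899)(2490) = 5878 kg·m²·rpm.
Combined I = 0.6053 + 1.899 = 2.504 kg·m².
ω_f = L / I = 5878 / 2.504 = 2347 rpm.

|ω_f| ≈ 2350 rpm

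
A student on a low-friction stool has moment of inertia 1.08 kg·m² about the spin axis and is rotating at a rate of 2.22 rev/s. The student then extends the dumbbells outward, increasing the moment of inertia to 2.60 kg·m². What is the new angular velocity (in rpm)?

ω₂ ≈ 55.3 rpm

With no external torque about the axis, L is conserved: I₁ω₁ = I₂ω₂.
ω₂ = I₁ω₁ / I₂ = (1.080)(2.22 rev/s) / (2.600) = 0.9222 rev/s = 55.33 rpm.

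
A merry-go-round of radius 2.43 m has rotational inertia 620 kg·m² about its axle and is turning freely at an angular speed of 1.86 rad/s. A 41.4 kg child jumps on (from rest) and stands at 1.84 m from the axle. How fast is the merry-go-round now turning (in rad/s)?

No external torque acts about the axle; L_before = L_after.
Added inertia Σmr² = (41.4)(1.84)² = 140.2 kg·m²; I_f = 620.0 + 140.2 = 760.2 kg·m².
ω_f = I_p ω_i / I_f = (620.0)(1.86) / 760.2 = 1.517 rad/s.

ω_f ≈ 1.52 rad/s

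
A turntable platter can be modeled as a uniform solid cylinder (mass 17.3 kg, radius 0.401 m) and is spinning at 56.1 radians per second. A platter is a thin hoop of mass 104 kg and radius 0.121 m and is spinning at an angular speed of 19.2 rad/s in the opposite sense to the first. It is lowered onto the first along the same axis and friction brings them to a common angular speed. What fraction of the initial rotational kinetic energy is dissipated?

No external torque acts about the common axis, so total angular momentum is conserved.
Moments of inertia: I_A = ½(17.3)(0.401)² = 1.391 kg·m²; I_B = (104)(0.121)² = 1.523 kg·m².
Taking A's sense as positive: L = (1.391)(56.1) − (1.523)(19.2) = 48.80 kg·m²·rad/s.
Combined I = 1.391 + 1.523 = 2.914 kg·m².
ω_f = L / I = 48.80 / 2.914 = 16.75 rad/s.
KE_i = ½ΣIω² = 2469 J; KE_f = ½(2.914)(16.75)² = 408.6 J.
Fraction dissipated = (KE_i − KE_f)/KE_i = 0.8345.

fraction ≈ 0.835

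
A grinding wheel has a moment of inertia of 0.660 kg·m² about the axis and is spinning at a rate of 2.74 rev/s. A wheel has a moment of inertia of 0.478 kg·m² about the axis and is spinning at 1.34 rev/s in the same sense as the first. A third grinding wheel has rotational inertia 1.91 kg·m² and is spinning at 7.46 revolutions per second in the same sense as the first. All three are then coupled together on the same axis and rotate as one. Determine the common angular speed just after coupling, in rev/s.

The coupling torques are internal; angular momentum about the shared axis is conserved.
Taking A's sense as positive: L = (0.6600)(2.74) + (0.4780)(1.34) + (1.910)(7.46) = 16.70 kg·m²·rev/s.
Combined I = 0.6600 + 0.4780 + 1.910 = 3.048 kg·m².
ω_f = L / I = 16.70 / 3.048 = 5.478 rev/s.

|ω_f| ≈ 5.48 rev/s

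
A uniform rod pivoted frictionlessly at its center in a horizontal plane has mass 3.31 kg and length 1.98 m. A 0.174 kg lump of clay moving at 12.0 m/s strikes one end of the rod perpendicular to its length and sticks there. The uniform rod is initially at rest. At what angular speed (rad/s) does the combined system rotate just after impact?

|ω_f| ≈ 1.65 rad/s

About the pivot the impulsive forces during the collision are internal, so angular momentum about that axis is conserved.
I_p = (1/12)(3.31)(1.98)² = 1.081 kg·m². Taking the sense of the lump of clay's angular momentum as positive, L_{lump} = m v R = (0.174)(12.0)(1.98/2) = 2.067 kg·m²/s.
L_i = 0 + 2.067 = 2.067 kg·m²/s.
After sticking, I_f = I_p + m R² = 1.081 + (0.174)(1.98/2)² = 1.252 kg·m².
ω_f = L_i / I_f = 2.067 / 1.252 = 1.651 rad/s.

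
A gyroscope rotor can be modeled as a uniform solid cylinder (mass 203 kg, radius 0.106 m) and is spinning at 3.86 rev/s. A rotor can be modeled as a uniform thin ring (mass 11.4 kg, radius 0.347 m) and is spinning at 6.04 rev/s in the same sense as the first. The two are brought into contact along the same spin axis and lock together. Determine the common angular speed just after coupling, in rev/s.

|ω_f| ≈ 5.05 rev/s

No external torque acts about the common axis, so total angular momentum is conserved.
Moments of inertia: I_A = ½(203)(0.106)² = 1.140 kg·m²; I_B = (11.4)(0.347)² = 1.373 kg·m².
Taking A's sense as positive: L = (1.140)(3.86) + (1.373)(6.04) = 12.69 kg·m²·rev/s.
Combined I = 1.140 + 1.373 = 2.513 kg·m².
ω_f = L / I = 12.69 / 2.513 = 5.051 rev/s.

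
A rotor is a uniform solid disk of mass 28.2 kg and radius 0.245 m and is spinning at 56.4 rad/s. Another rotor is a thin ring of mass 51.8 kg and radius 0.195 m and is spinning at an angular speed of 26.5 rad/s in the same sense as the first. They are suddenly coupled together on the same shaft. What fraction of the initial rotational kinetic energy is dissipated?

No external torque acts about the common axis, so total angular momentum is conserved.
Moments of inertia: I_A = ½(28.2)(0.245)² = 0.8464 kg·m²; I_B = (51.8)(0.195)² = 1.970 kg·m².
Taking A's sense as positive: L = (0.8464)(56.4) + (1.970)(26.5) = 99.93 kg·m²·rad/s.
Combined I = 0.8464 + 1.970 = 2.816 kg·m².
ω_f = L / I = 99.93 / 2.816 = 35.49 rad/s.
KE_i = ½ΣIω² = 2038 J; KE_f = ½(2.816)(35.49)² = 1773 J.
Fraction dissipated = (KE_i − KE_f)/KE_i = 0.1299.

fraction ≈ 0.130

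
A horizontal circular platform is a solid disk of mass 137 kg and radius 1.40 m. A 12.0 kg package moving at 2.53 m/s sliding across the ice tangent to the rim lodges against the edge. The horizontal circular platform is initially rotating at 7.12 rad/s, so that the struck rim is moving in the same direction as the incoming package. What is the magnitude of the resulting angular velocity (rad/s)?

About the central axle the impulsive forces during the collision are internal, so angular momentum about that axis is conserved.
I_p = ½(137)(1.40)² = 134.3 kg·m². Taking the sense of the package's angular momentum as positive, L_{package} = m v R = (12.0)(2.53)(1.40) = 42.50 kg·m²/s.
L_i = +I_p ω_p + m v R = +(134.3)(7.12) + 42.50 = 998.4 kg·m²/s.
After sticking, I_f = I_p + m R² = 134.3 + (12.0)(1.40)² = 157.8 kg·m².
ω_f = L_i / I_f = 998.4 / 157.8 = 6.328 rad/s.

|ω_f| ≈ 6.33 rad/s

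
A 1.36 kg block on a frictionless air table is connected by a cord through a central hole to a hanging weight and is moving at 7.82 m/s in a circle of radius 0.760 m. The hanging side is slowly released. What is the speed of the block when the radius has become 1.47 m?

v₂ ≈ 4.04 m/s

Central (radial) force ⇒ zero torque about the center ⇒ m v r is constant.
v₂ = v₁ r₁ / r₂ = (7.82)(0.760) / (1.47) = 4.043 m/s.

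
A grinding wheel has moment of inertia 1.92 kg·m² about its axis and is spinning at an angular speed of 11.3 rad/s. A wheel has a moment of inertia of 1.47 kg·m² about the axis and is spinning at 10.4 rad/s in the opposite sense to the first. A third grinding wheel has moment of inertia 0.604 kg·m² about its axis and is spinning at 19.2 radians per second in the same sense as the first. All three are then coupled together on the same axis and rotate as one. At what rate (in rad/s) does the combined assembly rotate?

|ω_f| ≈ 4.51 rad/s

The coupling torques are internal; angular momentum about the shared axis is conserved.
Taking A's sense as positive: L = (1.920)(11.3) − (1.470)(10.4) + (0.6040)(19.2) = 18.00 kg·m²·rad/s.
Combined I = 1.920 + 1.470 + 0.6040 = 3.994 kg·m².
ω_f = L / I = 18.00 / 3.994 = 4.508 rad/s.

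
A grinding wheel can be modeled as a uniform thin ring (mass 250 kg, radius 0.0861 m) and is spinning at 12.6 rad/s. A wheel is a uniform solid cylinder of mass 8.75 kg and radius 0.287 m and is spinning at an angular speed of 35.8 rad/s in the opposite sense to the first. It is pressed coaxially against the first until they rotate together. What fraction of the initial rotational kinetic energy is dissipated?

The coupling torques are internal; angular momentum about the shared axis is conserved.
Moments of inertia: I_A = (250)(0.0861)² = 1.853 kg·m²; I_B = ½(8.75)(0.287)² = 0.3604 kg·m².
Taking A's sense as positive: L = (1.853)(12.6) − (0.3604)(35.8) = 10.45 kg·m²·rad/s.
Combined I = 1.853 + 0.3604 = 2.214 kg·m².
ω_f = L / I = 10.45 / 2.214 = 4.721 rad/s.
KE_i = ½ΣIω² = 378.0 J; KE_f = ½(2.214)(4.721)² = 24.67 J.
Fraction dissipated = (KE_i − KE_f)/KE_i = 0.9347.

fraction ≈ 0.935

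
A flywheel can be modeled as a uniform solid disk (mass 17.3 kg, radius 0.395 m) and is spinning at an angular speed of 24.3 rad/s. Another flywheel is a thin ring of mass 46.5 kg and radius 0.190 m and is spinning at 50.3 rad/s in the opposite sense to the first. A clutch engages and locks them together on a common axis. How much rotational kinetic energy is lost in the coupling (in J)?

No external torque acts about the common axis, so total angular momentum is conserved.
Moments of inertia: I_A = ½(17.3)(0.395)² = 1.350 kg·m²; I_B = (46.5)(0.190)² = 1.679 kg·m².
Taking A's sense as positive: L = (1.350)(24.3) − (1.679)(50.3) = -51.64 kg·m²·rad/s.
Combined I = 1.350 + 1.679 = 3.028 kg·m².
ω_f = L / I = -51.64 / 3.028 = -17.05 rad/s.
KE_i = ½ΣIω² = 2522 J; KE_f = ½(3.028)(17.05)² = 440.3 J.

ΔKE lost ≈ 2080 J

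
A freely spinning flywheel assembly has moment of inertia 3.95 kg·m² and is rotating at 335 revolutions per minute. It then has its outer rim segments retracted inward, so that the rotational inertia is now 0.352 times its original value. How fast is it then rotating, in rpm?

Angular momentum about the spin axis is conserved since the torque about it is zero.
I₂ = 0.352 × 3.95 = 1.390 kg·m².
ω₂ = I₁ω₁ / I₂ = (3.950)(335 rpm) / (1.390) = 951.7 rpm.

ω₂ ≈ 952 rpm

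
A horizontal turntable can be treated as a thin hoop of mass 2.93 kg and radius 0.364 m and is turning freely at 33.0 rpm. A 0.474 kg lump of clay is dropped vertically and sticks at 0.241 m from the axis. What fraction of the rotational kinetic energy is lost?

No external torque acts about the axis; L_before = L_after.
I_p = (2.93)(0.364)² = 0.3882 kg·m².
Added inertia Σmr² = (0.474)(0.241)² = 0.02753 kg·m²; I_f = 0.3882 + 0.02753 = 0.4157 kg·m².
ω_f = I_p ω_i / I_f = (0.3882)(33.0) / 0.4157 = 30.81 rpm.
KE_i = ½(0.3882)(3.456 rad/s)² = 2.318 J; KE_f = ½(0.4157)(3.227)² = 2.165 J.
Fraction lost = 0.06622.

fraction ≈ 0.0662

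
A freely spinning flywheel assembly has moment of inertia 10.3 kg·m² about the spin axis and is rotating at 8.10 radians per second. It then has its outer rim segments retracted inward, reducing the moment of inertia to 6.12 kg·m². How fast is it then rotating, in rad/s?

ω₂ ≈ 13.6 rad/s

With no external torque about the axis, L is conserved: I₁ω₁ = I₂ω₂.
ω₂ = I₁ω₁ / I₂ = (10.30)(8.10 rad/s) / (6.120) = 13.63 rad/s.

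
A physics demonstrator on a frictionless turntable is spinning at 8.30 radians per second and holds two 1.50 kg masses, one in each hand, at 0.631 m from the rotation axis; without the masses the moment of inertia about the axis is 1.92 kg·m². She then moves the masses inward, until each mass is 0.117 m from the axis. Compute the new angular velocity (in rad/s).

With no external torque about the axis, L is conserved: I₁ω₁ = I₂ω₂.
I₁ = 1.92 + 2(1.50)(0.631)² = 3.114 kg·m²; I₂ = 1.92 + 2(1.50)(0.117)² = 1.961 kg·m².
ω₂ = I₁ω₁ / I₂ = (3.114)(8.30 rad/s) / (1.961) = 13.18 rad/s.

ω₂ ≈ 13.2 rad/s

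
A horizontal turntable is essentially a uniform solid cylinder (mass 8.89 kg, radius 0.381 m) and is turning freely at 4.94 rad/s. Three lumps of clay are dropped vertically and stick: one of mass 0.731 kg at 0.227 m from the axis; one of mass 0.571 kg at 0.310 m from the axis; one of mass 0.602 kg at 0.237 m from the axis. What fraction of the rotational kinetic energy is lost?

The added mass arrives with no angular momentum about the axis, and any external torque about the axis is negligible, so the system's angular momentum is conserved.
I_p = ½(8.89)(0.381)² = 0.6452 kg·m².
Added inertia Σmr² = (0.731)(0.227)² + (0.571)(0.310)² + (0.602)(0.237)² = 0.1264 kg·m²; I_f = 0.6452 + 0.1264 = 0.7716 kg·m².
ω_f = I_p ω_i / I_f = (0.6452)(4.94) / 0.7716 = 4.131 rad/s.
KE_i = ½(0.6452)(4.940 rad/s)² = 7.873 J; KE_f = ½(0.7716)(4.131)² = 6.584 J.
Fraction lost = 0.1638.

fraction ≈ 0.164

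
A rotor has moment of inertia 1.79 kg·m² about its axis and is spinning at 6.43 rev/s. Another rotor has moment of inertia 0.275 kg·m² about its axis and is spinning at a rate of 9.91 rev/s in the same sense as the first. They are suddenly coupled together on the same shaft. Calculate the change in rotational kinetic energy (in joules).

ΔKE ≈ -57.0 J

The coupling torques are internal; angular momentum about the shared axis is conserved.
Taking A's sense as positive: L = (1.790)(6.43) + (0.2750)(9.91) = 14.23 kg·m²·rev/s.
Combined I = 1.790 + 0.2750 = 2.065 kg·m².
ω_f = L / I = 14.23 / 2.065 = 6.893 rev/s.
KE_i = ½ΣIω² = 1994 J; KE_f = ½(2.065)(43.31)² = 1937 J.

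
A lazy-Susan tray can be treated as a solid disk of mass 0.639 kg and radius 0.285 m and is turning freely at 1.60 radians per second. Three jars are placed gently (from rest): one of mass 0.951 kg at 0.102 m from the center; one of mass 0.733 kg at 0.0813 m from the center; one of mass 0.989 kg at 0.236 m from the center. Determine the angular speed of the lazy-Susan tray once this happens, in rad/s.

ω_f ≈ 0.434 rad/s

No external torque acts about the center; L_before = L_after.
I_p = ½(0.639)(0.285)² = 0.02595 kg·m².
Added inertia Σmr² = (0.951)(0.102)² + (0.733)(0.0813)² + (0.989)(0.236)² = 0.06982 kg·m²; I_f = 0.02595 + 0.06982 = 0.09577 kg·m².
ω_f = I_p ω_i / I_f = (0.02595)(1.60) / 0.09577 = 0.4335 rad/s.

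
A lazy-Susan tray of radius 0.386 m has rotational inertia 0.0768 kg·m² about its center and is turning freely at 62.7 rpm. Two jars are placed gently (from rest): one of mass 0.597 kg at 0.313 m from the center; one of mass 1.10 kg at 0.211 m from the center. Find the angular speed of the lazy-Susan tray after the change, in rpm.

No external torque acts about the center; L_before = L_after.
Added inertia Σmr² = (0.597)(0.313)² + (1.10)(0.211)² = 0.1075 kg·m²; I_f = 0.07680 + 0.1075 = 0.1843 kg·m².
ω_f = I_p ω_i / I_f = (0.07680)(62.7) / 0.1843 = 26.13 rpm.

ω_f ≈ 26.1 rpm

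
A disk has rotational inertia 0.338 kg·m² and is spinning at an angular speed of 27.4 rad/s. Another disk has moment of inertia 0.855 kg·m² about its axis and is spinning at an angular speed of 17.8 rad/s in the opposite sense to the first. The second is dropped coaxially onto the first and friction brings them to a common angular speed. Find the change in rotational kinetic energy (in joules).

No external torque acts about the common axis, so total angular momentum is conserved.
Taking A's sense as positive: L = (0.3380)(27.4) − (0.8550)(17.8) = -5.958 kg·m²·rad/s.
Combined I = 0.3380 + 0.8550 = 1.193 kg·m².
ω_f = L / I = -5.958 / 1.193 = -4.994 rad/s.
KE_i = ½ΣIω² = 262.3 J; KE_f = ½(1.193)(4.994)² = 14.88 J.

ΔKE ≈ -247 J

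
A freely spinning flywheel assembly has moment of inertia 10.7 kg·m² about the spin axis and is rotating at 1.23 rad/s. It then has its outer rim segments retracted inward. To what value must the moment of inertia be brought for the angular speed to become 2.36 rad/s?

I₂ ≈ 5.58 kg·m²

No external torque acts about the spin axis, so angular momentum is conserved.
I₂ = I₁ω₁ / ω₂ = (10.7)(1.23) / (2.36) = 5.577 kg·m².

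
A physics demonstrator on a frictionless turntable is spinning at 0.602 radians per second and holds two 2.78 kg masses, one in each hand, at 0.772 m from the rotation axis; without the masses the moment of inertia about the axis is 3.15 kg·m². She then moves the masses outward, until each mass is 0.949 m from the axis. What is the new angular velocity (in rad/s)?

With no external torque about the axis, L is conserved: I₁ω₁ = I₂ω₂.
I₁ = 3.15 + 2(2.78)(0.772)² = 6.464 kg·m²; I₂ = 3.15 + 2(2.78)(0.949)² = 8.157 kg·m².
ω₂ = I₁ω₁ / I₂ = (6.464)(0.602 rad/s) / (8.157) = 0.4770 rad/s.

ω₂ ≈ 0.477 rad/s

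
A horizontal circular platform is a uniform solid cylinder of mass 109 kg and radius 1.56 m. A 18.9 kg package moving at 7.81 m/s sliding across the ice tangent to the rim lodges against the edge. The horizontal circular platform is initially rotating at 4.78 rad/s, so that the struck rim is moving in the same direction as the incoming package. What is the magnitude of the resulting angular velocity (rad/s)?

|ω_f| ≈ 4.84 rad/s

The axle reaction passes through the central axle and exerts no torque about it; angular momentum about the central axle is conserved through the impact.
I_p = ½(109)(1.56)² = 132.6 kg·m². Taking the sense of the package's angular momentum as positive, L_{package} = m v R = (18.9)(7.81)(1.56) = 230.3 kg·m²/s.
L_i = +I_p ω_p + m v R = +(132.6)(4.78) + 230.3 = 864.2 kg·m²/s.
After sticking, I_f = I_p + m R² = 132.6 + (18.9)(1.56)² = 178.6 kg·m².
ω_f = L_i / I_f = 864.2 / 178.6 = 4.838 rad/s.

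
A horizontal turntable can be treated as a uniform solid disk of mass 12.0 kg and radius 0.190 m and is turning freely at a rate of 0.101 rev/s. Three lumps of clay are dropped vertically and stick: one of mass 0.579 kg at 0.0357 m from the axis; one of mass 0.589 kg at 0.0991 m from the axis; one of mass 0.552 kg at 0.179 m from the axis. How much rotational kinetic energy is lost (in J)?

No external torque acts about the axis; L_before = L_after.
I_p = ½(12.0)(0.190)² = 0.2166 kg·m².
Added inertia Σmr² = (0.579)(0.0357)² + (0.589)(0.0991)² + (0.552)(0.179)² = 0.02421 kg·m²; I_f = 0.2166 + 0.02421 = 0.2408 kg·m².
ω_f = I_p ω_i / I_f = (0.2166)(0.101) / 0.2408 = 0.09085 rev/s.
KE_i = ½(0.2166)(0.6346 rad/s)² = 0.04361 J; KE_f = ½(0.2408)(0.5708)² = 0.03923 J.

energy lost ≈ 0.00438 J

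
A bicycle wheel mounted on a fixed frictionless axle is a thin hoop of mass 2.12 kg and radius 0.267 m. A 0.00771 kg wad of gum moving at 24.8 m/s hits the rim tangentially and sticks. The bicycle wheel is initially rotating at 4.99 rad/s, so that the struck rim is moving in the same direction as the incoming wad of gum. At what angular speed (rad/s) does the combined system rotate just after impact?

|ω_f| ≈ 5.31 rad/s

The axle reaction passes through the axle and exerts no torque about it; angular momentum about the axle is conserved through the impact.
I_p = (2.12)(0.267)² = 0.1511 kg·m². Taking the sense of the wad of gum's angular momentum as positive, L_{wad} = m v R = (0.00771)(24.8)(0.267) = 0.05105 kg·m²/s.
L_i = +I_p ω_p + m v R = +(0.1511)(4.99) + 0.05105 = 0.8052 kg·m²/s.
After sticking, I_f = I_p + m R² = 0.1511 + (0.00771)(0.267)² = 0.1517 kg·m².
ω_f = L_i / I_f = 0.8052 / 0.1517 = 5.308 rad/s.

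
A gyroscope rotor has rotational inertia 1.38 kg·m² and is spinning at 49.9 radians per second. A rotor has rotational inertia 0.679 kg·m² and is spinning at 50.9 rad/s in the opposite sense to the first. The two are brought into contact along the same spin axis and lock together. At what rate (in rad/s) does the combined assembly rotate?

|ω_f| ≈ 16.7 rad/s

No external torque acts about the common axis, so total angular momentum is conserved.
Taking A's sense as positive: L = (1.380)(49.9) − (0.6790)(50.9) = 34.30 kg·m²·rad/s.
Combined I = 1.380 + 0.6790 = 2.059 kg·m².
ω_f = L / I = 34.30 / 2.059 = 16.66 rad/s.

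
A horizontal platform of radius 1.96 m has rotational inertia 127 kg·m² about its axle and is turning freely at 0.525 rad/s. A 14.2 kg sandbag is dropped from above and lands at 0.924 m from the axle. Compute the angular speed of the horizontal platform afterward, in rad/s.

The added mass arrives with no angular momentum about the axle, and any external torque about the axle is negligible, so the system's angular momentum is conserved.
Added inertia Σmr² = (14.2)(0.924)² = 12.12 kg·m²; I_f = 127.0 + 12.12 = 139.1 kg·m².
ω_f = I_p ω_i / I_f = (127.0)(0.525) / 139.1 = 0.4793 rad/s.

ω_f ≈ 0.479 rad/s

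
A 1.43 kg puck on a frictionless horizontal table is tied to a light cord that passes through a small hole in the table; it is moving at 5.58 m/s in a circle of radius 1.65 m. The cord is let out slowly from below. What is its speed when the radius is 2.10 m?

The only horizontal force on the mass is along the cord (radial), so it exerts no torque about the hole and angular momentum m v r is conserved.
v₂ = v₁ r₁ / r₂ = (5.58)(1.65) / (2.10) = 4.384 m/s.

v₂ ≈ 4.38 m/s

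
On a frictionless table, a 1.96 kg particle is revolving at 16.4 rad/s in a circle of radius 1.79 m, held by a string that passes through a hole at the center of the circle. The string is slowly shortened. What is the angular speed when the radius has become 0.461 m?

The constraining force is radial, so m r² ω about the center is conserved.
ω₂ = ω₁ (r₁/r₂)² = (16.4)(1.79/0.461)² = 247.3 rad/s.

ω₂ ≈ 247 rad/s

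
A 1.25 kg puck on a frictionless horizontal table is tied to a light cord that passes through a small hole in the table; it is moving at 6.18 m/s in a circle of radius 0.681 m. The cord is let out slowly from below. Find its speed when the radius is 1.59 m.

The only horizontal force on the mass is along the cord (radial), so it exerts no torque about the hole and angular momentum m v r is conserved.
v₂ = v₁ r₁ / r₂ = (6.18)(0.681) / (1.59) = 2.647 m/s.

v₂ ≈ 2.65 m/s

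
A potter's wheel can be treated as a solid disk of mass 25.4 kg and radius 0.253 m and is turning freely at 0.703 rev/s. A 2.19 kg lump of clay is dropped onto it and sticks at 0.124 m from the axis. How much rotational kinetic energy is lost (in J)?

The added mass arrives with no angular momentum about the axis, and any external torque about the axis is negligible, so the system's angular momentum is conserved.
I_p = ½(25.4)(0.253)² = 0.8129 kg·m².
Added inertia Σmr² = (2.19)(0.124)² = 0.03367 kg·m²; I_f = 0.8129 + 0.03367 = 0.8466 kg·m².
ω_f = I_p ω_i / I_f = (0.8129)(0.703) / 0.8466 = 0.6750 rev/s.
KE_i = ½(0.8129)(4.417 rad/s)² = 7.930 J; KE_f = ½(0.8466)(4.241)² = 7.615 J.

energy lost ≈ 0.315 J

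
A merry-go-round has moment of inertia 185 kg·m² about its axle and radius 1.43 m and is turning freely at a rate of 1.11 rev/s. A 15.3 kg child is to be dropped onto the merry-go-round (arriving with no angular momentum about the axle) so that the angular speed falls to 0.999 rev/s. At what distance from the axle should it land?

No external torque acts about the axle; L_before = L_after.
I_p ω_i = (I_p + m r²) ω_f ⇒ m r² = I_p(ω_i/ω_f − 1) = 185.0(1.11/0.999 − 1) = 20.56 kg·m².
r = √(20.56/15.3) = 1.159 m.

r ≈ 1.16 m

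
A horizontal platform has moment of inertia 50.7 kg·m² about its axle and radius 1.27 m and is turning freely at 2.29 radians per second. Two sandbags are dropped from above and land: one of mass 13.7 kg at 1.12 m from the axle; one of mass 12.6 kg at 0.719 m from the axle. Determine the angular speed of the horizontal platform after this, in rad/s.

No external torque acts about the axle; L_before = L_after.
Added inertia Σmr² = (13.7)(1.12)² + (12.6)(0.719)² = 23.70 kg·m²; I_f = 50.70 + 23.70 = 74.40 kg·m².
ω_f = I_p ω_i / I_f = (50.70)(2.29) / 74.40 = 1.561 rad/s.

ω_f ≈ 1.56 rad/s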